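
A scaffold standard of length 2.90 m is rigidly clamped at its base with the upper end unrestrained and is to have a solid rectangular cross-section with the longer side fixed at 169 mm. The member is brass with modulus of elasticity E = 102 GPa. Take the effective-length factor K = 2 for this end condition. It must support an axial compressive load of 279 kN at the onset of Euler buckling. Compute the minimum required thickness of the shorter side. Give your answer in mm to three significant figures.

b ≈ 87.2 mm

L_e = K·L = 2 × 2.90 = 5.800 m
Required I = P_cr·L_e²/(π²E) = 2.790×10^5 × 5.800² / (π² × 1.02×10^11) = 9.323×10^-6 m⁴
I_req = 9.323×10^6 mm⁴
Rectangle, weak axis: I_min = h·b³/12 with h = 169 mm fixed  ⇒  b = (12I/h)^(1/3) = 87.2 mm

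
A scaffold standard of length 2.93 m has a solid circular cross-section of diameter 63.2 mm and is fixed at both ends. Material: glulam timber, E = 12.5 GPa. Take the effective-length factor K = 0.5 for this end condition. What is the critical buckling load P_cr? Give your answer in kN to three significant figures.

I = πd⁴/64 = π×63.2⁴/64 = 7.831×10^5 mm⁴
I = 7.831×10^5 mm⁴ = 7.831×10^-7 m⁴
Effective length L_e = K·L = 0.5 × 2.93 = 1.465 m
P_cr = π²EI / L_e² = π² × 12.5×10⁹ × 7.831×10^-7 / 1.465² = 4.502×10^4 N

P_cr ≈ 45.0 kN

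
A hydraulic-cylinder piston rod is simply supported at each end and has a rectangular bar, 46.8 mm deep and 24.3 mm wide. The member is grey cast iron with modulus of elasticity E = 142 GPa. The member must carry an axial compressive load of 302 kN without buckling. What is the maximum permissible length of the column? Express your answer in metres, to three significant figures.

L_max ≈ 0.510 m

Buckling occurs about the weak axis: I_min = h·b³/12 with b = 24.3 mm (the shorter side).
I_min = 46.8×24.3³/12 = 5.596×10^4 mm⁴
I = 5.596×10^-8 m⁴
At the buckling limit P_cr = P = 3.020×10^5 N
From P_cr = π²EI/(K·L)²:  L = (1/K)·√(π²EI/P_cr) = (1/1)·√(π²×1.42×10^11×5.596×10^-8/3.020×10^5)
L = 0.510 m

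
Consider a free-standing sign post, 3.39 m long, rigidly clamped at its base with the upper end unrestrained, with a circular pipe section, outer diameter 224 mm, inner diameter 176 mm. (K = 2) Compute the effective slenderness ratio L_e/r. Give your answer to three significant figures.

d_o = 224 mm, d_i = 176 mm
I = π(d_o⁴ − d_i⁴)/64 = π(224⁴ − 176.0⁴)/64 = 7.648×10^7 mm⁴
A = 1.508×10^4 mm²;  r_min = √(I/A) = √(7.648×10^7/1.508×10^4) = 71.22 mm
L_e = K·L = 2 × 3.39 m = 6.780 m = 6780.0 mm
λ = L_e / r_min = 6780.0 / 71.22 = 95.2

λ ≈ 95.2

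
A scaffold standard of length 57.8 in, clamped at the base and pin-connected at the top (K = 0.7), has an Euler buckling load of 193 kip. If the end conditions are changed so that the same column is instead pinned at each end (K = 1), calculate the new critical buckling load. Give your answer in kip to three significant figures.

P_cr ≈ 94.6 kip

P_cr ∝ 1/K², so P_cr,new = P_cr,old × (K_old/K_new)² = 193 × (0.7/1)²
= 193 × 0.4900 = 94.6 kip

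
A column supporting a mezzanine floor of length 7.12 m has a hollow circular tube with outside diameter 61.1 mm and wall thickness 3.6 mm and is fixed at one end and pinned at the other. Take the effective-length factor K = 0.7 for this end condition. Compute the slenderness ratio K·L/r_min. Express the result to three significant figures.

λ ≈ 245

Inner diameter d_i = 61.1 − 2×3.6 = 53.90 mm
I = π(d_o⁴ − d_i⁴)/64 = π(61.1⁴ − 53.90⁴)/64 = 2.698×10^5 mm⁴
A = 650.3 mm²;  r_min = √(I/A) = √(2.698×10^5/650.3) = 20.37 mm
L_e = K·L = 0.7 × 7.12 m = 4.984 m = 4984.0 mm
λ = L_e / r_min = 4984.0 / 20.37 = 245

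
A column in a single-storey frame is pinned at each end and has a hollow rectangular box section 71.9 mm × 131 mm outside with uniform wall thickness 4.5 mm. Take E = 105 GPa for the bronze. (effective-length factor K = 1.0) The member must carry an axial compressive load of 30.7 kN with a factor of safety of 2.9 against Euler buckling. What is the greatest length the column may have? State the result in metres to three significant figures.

Inner dimensions: h_i = 131 − 2×4.5 = 122.0 mm, b_i = 71.9 − 2×4.5 = 62.90 mm
Weak-axis I_min = (h_o·b_o³ − h_i·b_i³)/12 with b_o = 71.9, b_i = 62.90 mm (shorter outer/inner sides).
I_min = (131×71.9³ − 122.0×62.90³)/12 = 1.528×10^6 mm⁴
I = 1.528×10^-6 m⁴
Required critical load P_cr = n·P = 2.9 × 30.7 = 89.03 kN = 8.903×10^4 N
From P_cr = π²EI/(K·L)²:  L = (1/K)·√(π²EI/P_cr) = (1/1)·√(π²×1.05×10^11×1.528×10^-6/8.903×10^4)
L = 4.22 m

L_max ≈ 4.22 m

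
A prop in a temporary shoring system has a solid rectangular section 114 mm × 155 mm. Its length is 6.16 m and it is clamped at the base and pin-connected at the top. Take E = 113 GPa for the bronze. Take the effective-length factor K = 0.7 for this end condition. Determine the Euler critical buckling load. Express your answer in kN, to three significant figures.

P_cr ≈ 1150 kN

Buckling occurs about the weak axis: I_min = h·b³/12 with b = 114 mm (the shorter side).
I_min = 155×114³/12 = 1.914×10^7 mm⁴
I = 1.914×10^7 mm⁴ = 1.914×10^-5 m⁴
Effective length L_e = K·L = 0.7 × 6.16 = 4.312 m
P_cr = π²EI / L_e² = π² × 113×10⁹ × 1.914×10^-5 / 4.312² = 1.148×10^6 N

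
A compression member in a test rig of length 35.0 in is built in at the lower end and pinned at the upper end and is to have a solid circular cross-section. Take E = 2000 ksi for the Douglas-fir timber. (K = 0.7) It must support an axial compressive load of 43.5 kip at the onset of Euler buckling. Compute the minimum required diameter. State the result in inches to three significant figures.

L_e = K·L = 0.7 × 35.0 = 24.50 in
Required I = P_cr·L_e²/(π²E) = 4.350×10^4 × 24.50² / (π² × 2.00×10^6) = 1.323 in⁴
Solid circle: I = πd⁴/64  ⇒  d = (64I/π)^(1/4) = (64×1.323/π)^(1/4) = 2.28 in

d ≈ 2.28 in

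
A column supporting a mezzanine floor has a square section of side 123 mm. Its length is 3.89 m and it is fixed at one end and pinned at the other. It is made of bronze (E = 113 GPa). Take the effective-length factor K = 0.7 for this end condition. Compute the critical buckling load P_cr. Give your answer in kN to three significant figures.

P_cr ≈ 2870 kN

I = a⁴/12 = 123⁴/12 = 1.907×10^7 mm⁴
I = 1.907×10^7 mm⁴ = 1.907×10^-5 m⁴
Effective length L_e = K·L = 0.7 × 3.89 = 2.723 m
P_cr = π²EI / L_e² = π² × 113×10⁹ × 1.907×10^-5 / 2.723² = 2.869×10^6 N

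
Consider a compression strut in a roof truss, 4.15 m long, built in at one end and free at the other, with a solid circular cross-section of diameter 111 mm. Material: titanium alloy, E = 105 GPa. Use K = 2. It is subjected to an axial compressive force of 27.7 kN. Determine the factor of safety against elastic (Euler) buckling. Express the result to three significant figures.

n ≈ 4.05

I = πd⁴/64 = π×111⁴/64 = 7.452×10^6 mm⁴
I = 7.452×10^6 mm⁴ = 7.452×10^-6 m⁴
Effective length L_e = K·L = 2 × 4.15 = 8.300 m
P_cr = π²EI / L_e² = π² × 105×10⁹ × 7.452×10^-6 / 8.300² = 1.121×10^5 N
Factor of safety n = P_cr / P = 112.10 / 27.7 = 4.05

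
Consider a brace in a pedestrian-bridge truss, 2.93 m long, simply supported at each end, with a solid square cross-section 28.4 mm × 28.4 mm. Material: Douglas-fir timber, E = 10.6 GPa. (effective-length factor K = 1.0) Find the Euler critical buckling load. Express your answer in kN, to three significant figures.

P_cr ≈ 0.661 kN

I = a⁴/12 = 28.4⁴/12 = 5.421×10^4 mm⁴
I = 5.421×10^4 mm⁴ = 5.421×10^-8 m⁴
Effective length L_e = K·L = 1 × 2.93 = 2.930 m
P_cr = π²EI / L_e² = π² × 10.6×10⁹ × 5.421×10^-8 / 2.930² = 660.6 N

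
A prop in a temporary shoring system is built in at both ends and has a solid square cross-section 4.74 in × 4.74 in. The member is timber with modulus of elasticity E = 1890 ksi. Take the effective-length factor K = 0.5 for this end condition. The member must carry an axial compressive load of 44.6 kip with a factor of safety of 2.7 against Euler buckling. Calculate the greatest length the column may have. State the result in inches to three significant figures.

L_max ≈ 161 in

I = a⁴/12 = 4.74⁴/12 = 42.07 in⁴
Required critical load P_cr = n·P = 2.7 × 44.6 = 120.4 kip = 1.204×10^5 lb
From P_cr = π²EI/(K·L)²:  L = (1/K)·√(π²EI/P_cr) = (1/0.5)·√(π²×1.89×10^6×42.07/1.204×10^5)
L = 161 in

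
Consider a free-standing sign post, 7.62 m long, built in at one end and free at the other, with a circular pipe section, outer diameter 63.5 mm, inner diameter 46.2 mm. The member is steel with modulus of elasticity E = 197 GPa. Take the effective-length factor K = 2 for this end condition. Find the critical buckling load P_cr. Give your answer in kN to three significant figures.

P_cr ≈ 4.81 kN

d_o = 63.5 mm, d_i = 46.2 mm
I = π(d_o⁴ − d_i⁴)/64 = π(63.5⁴ − 46.20⁴)/64 = 5.745×10^5 mm⁴
I = 5.745×10^5 mm⁴ = 5.745×10^-7 m⁴
Effective length L_e = K·L = 2 × 7.62 = 15.24 m
P_cr = π²EI / L_e² = π² × 197×10⁹ × 5.745×10^-7 / 15.24² = 4.809×10^3 N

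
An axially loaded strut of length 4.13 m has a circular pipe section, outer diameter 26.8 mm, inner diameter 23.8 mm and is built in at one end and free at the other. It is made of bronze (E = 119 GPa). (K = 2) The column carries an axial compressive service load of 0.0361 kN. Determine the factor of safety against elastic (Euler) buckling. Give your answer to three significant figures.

d_o = 26.8 mm, d_i = 23.8 mm
I = π(d_o⁴ − d_i⁴)/64 = π(26.8⁴ − 23.80⁴)/64 = 9.573×10^3 mm⁴
I = 9.573×10^3 mm⁴ = 9.573×10^-9 m⁴
Effective length L_e = K·L = 2 × 4.13 = 8.260 m
P_cr = π²EI / L_e² = π² × 119×10⁹ × 9.573×10^-9 / 8.260² = 164.8 N
Factor of safety n = P_cr / P = 0.16479 / 0.0361 = 4.56

n ≈ 4.56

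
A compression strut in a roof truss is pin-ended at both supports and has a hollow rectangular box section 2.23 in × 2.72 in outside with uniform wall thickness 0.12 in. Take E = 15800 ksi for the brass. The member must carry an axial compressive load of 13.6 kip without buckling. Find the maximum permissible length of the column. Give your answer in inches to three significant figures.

L_max ≈ 101 in

Inner dimensions: h_i = 2.72 − 2×0.12 = 2.480 in, b_i = 2.23 − 2×0.12 = 1.990 in
Weak-axis I_min = (h_o·b_o³ − h_i·b_i³)/12 with b_o = 2.23, b_i = 1.990 in (shorter outer/inner sides).
I_min = (2.72×2.23³ − 2.480×1.990³)/12 = 0.8850 in⁴
At the buckling limit P_cr = P = 1.360×10^4 lb
From P_cr = π²EI/(K·L)²:  L = (1/K)·√(π²EI/P_cr) = (1/1)·√(π²×1.58×10^7×0.8850/1.360×10^4)
L = 101 in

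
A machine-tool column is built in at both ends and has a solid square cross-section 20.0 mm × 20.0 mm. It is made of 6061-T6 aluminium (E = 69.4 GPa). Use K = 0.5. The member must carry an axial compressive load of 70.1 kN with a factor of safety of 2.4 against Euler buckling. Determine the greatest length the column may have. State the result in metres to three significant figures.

L_max ≈ 0.466 m

I = a⁴/12 = 20.0⁴/12 = 1.333×10^4 mm⁴
I = 1.333×10^-8 m⁴
Required critical load P_cr = n·P = 2.4 × 70.1 = 168.2 kN = 1.682×10^5 N
From P_cr = π²EI/(K·L)²:  L = (1/K)·√(π²EI/P_cr) = (1/0.5)·√(π²×6.94×10^10×1.333×10^-8/1.682×10^5)
L = 0.466 m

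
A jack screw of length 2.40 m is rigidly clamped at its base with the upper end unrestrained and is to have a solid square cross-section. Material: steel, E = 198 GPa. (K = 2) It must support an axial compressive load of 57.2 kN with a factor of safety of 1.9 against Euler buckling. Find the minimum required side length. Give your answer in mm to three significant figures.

Required P_cr = n·P = 1.9 × 57.2 = 108.7 kN
L_e = K·L = 2 × 2.40 = 4.800 m
Required I = P_cr·L_e²/(π²E) = 1.087×10^5 × 4.800² / (π² × 1.98×10^11) = 1.281×10^-6 m⁴
I_req = 1.281×10^6 mm⁴
Solid square: I = a⁴/12  ⇒  a = (12I)^(1/4) = (12×1.281×10^6)^(1/4) = 62.6 mm

a ≈ 62.6 mm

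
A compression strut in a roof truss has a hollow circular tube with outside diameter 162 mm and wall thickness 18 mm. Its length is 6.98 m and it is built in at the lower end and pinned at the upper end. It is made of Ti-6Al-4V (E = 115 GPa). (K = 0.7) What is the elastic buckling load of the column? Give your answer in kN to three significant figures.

P_cr ≈ 1020 kN

Inner diameter d_i = 162 − 2×18 = 126.0 mm
I = π(d_o⁴ − d_i⁴)/64 = π(162⁴ − 126.0⁴)/64 = 2.144×10^7 mm⁴
I = 2.144×10^7 mm⁴ = 2.144×10^-5 m⁴
Effective length L_e = K·L = 0.7 × 6.98 = 4.886 m
P_cr = π²EI / L_e² = π² × 115×10⁹ × 2.144×10^-5 / 4.886² = 1.019×10^6 N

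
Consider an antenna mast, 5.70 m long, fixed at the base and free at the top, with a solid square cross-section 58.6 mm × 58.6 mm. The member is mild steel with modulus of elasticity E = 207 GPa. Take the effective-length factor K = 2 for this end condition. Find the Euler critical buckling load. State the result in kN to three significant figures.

P_cr ≈ 15.4 kN

I = a⁴/12 = 58.6⁴/12 = 9.827×10^5 mm⁴
I = 9.827×10^5 mm⁴ = 9.827×10^-7 m⁴
Effective length L_e = K·L = 2 × 5.70 = 11.40 m
P_cr = π²EI / L_e² = π² × 207×10⁹ × 9.827×10^-7 / 11.40² = 1.545×10^4 N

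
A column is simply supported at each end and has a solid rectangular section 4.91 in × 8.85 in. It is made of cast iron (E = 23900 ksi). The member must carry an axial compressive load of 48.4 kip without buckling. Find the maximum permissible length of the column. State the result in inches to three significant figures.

Buckling occurs about the weak axis: I_min = h·b³/12 with b = 4.91 in (the shorter side).
I_min = 8.85×4.91³/12 = 87.30 in⁴
At the buckling limit P_cr = P = 4.840×10^4 lb
From P_cr = π²EI/(K·L)²:  L = (1/K)·√(π²EI/P_cr) = (1/1)·√(π²×2.39×10^7×87.30/4.840×10^4)
L = 652 in

L_max ≈ 652 in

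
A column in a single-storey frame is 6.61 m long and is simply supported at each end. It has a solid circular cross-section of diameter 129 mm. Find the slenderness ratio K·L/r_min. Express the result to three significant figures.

λ ≈ 205

For a solid circle r = d/4 = 129/4 = 32.25 mm
L_e = K·L = 1 × 6.61 m = 6.610 m = 6610.0 mm
λ = L_e / r_min = 6610.0 / 32.25 = 205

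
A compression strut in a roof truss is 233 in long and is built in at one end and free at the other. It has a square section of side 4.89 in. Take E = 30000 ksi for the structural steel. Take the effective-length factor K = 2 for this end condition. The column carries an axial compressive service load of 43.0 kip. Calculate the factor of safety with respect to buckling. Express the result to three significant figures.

n ≈ 1.51

I = a⁴/12 = 4.89⁴/12 = 47.65 in⁴
Effective length L_e = K·L = 2 × 233 = 466.0 in
P_cr = π²EI / L_e² = π² × 30000×10³ × 47.65 / 466.0² = 6.497×10^4 lb
Factor of safety n = P_cr / P = 64.969 / 43.0 = 1.51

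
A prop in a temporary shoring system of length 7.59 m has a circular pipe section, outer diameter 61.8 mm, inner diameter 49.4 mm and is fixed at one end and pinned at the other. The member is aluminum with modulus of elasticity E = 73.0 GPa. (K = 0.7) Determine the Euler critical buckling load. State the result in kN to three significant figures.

P_cr ≈ 10.8 kN

d_o = 61.8 mm, d_i = 49.4 mm
I = π(d_o⁴ − d_i⁴)/64 = π(61.8⁴ − 49.40⁴)/64 = 4.237×10^5 mm⁴
I = 4.237×10^5 mm⁴ = 4.237×10^-7 m⁴
Effective length L_e = K·L = 0.7 × 7.59 = 5.313 m
P_cr = π²EI / L_e² = π² × 73.0×10⁹ × 4.237×10^-7 / 5.313² = 1.081×10^4 N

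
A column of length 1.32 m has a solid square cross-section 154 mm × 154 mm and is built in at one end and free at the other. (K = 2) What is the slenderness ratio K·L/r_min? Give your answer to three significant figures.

λ ≈ 59.4

I = a⁴/12 = 154⁴/12 = 4.687×10^7 mm⁴
A = 2.372×10^4 mm²;  r_min = √(I/A) = √(4.687×10^7/2.372×10^4) = 44.46 mm
L_e = K·L = 2 × 1.32 m = 2.640 m = 2640.0 mm
λ = L_e / r_min = 2640.0 / 44.46 = 59.4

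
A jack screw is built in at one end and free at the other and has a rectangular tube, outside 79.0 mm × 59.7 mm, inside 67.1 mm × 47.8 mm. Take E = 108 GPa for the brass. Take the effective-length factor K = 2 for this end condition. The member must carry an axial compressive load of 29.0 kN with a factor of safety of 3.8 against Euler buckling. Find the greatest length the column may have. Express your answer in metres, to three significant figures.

Weak-axis I_min = (h_o·b_o³ − h_i·b_i³)/12 with b_o = 59.7, b_i = 47.80 mm (shorter outer/inner sides).
I_min = (79.0×59.7³ − 67.10×47.80³)/12 = 7.901×10^5 mm⁴
I = 7.901×10^-7 m⁴
Required critical load P_cr = n·P = 3.8 × 29.0 = 110.2 kN = 1.102×10^5 N
From P_cr = π²EI/(K·L)²:  L = (1/K)·√(π²EI/P_cr) = (1/2)·√(π²×1.08×10^11×7.901×10^-7/1.102×10^5)
L = 1.38 m

L_max ≈ 1.38 m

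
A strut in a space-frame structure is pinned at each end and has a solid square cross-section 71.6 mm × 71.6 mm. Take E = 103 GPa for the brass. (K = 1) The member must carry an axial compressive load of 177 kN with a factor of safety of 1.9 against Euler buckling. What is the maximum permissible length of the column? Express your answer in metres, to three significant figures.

I = a⁴/12 = 71.6⁴/12 = 2.190×10^6 mm⁴
I = 2.190×10^-6 m⁴
Required critical load P_cr = n·P = 1.9 × 177 = 336.3 kN = 3.363×10^5 N
From P_cr = π²EI/(K·L)²:  L = (1/K)·√(π²EI/P_cr) = (1/1)·√(π²×1.03×10^11×2.190×10^-6/3.363×10^5)
L = 2.57 m

L_max ≈ 2.57 m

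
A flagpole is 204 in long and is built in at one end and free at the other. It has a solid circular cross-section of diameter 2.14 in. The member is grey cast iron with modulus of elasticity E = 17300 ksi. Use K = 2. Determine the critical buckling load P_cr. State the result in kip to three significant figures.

P_cr ≈ 1.06 kip

I = πd⁴/64 = π×2.14⁴/64 = 1.029 in⁴
Effective length L_e = K·L = 2 × 204 = 408.0 in
P_cr = π²EI / L_e² = π² × 17300×10³ × 1.029 / 408.0² = 1.056×10^3 lb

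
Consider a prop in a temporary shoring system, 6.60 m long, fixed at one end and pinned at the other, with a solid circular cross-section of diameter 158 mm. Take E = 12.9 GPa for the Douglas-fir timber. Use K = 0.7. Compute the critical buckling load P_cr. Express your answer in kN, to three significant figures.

I = πd⁴/64 = π×158⁴/64 = 3.059×10^7 mm⁴
I = 3.059×10^7 mm⁴ = 3.059×10^-5 m⁴
Effective length L_e = K·L = 0.7 × 6.60 = 4.620 m
P_cr = π²EI / L_e² = π² × 12.9×10⁹ × 3.059×10^-5 / 4.620² = 1.825×10^5 N

P_cr ≈ 182 kN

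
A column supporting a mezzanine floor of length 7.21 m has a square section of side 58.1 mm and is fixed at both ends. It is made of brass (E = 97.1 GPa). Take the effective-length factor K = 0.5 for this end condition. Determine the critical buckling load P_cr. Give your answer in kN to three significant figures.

P_cr ≈ 70.0 kN

I = a⁴/12 = 58.1⁴/12 = 9.496×10^5 mm⁴
I = 9.496×10^5 mm⁴ = 9.496×10^-7 m⁴
Effective length L_e = K·L = 0.5 × 7.21 = 3.605 m
P_cr = π²EI / L_e² = π² × 97.1×10⁹ × 9.496×10^-7 / 3.605² = 7.002×10^4 N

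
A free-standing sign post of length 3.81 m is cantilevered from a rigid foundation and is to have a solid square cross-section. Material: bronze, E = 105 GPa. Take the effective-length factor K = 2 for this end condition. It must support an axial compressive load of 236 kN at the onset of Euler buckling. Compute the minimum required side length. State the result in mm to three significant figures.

a ≈ 112 mm

L_e = K·L = 2 × 3.81 = 7.620 m
Required I = P_cr·L_e²/(π²E) = 2.360×10^5 × 7.620² / (π² × 1.05×10^11) = 1.322×10^-5 m⁴
I_req = 1.322×10^7 mm⁴
Solid square: I = a⁴/12  ⇒  a = (12I)^(1/4) = (12×1.322×10^7)^(1/4) = 112 mm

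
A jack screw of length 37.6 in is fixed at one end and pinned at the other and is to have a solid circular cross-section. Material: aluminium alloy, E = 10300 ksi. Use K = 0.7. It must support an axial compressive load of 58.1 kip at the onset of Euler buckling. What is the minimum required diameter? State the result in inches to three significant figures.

L_e = K·L = 0.7 × 37.6 = 26.32 in
Required I = P_cr·L_e²/(π²E) = 5.810×10^4 × 26.32² / (π² × 1.03×10^7) = 0.3959 in⁴
Solid circle: I = πd⁴/64  ⇒  d = (64I/π)^(1/4) = (64×0.3959/π)^(1/4) = 1.69 in

d ≈ 1.69 in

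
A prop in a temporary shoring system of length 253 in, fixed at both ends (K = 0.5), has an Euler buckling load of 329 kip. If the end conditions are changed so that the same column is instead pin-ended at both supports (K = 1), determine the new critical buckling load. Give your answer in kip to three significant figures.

P_cr ∝ 1/K², so P_cr,new = P_cr,old × (K_old/K_new)² = 329 × (0.5/1)²
= 329 × 0.2500 = 82.2 kip

P_cr ≈ 82.2 kip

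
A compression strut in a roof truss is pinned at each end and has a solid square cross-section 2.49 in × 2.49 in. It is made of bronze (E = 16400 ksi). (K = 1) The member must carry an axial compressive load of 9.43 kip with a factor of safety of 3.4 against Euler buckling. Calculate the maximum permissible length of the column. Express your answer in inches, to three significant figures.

I = a⁴/12 = 2.49⁴/12 = 3.203 in⁴
Required critical load P_cr = n·P = 3.4 × 9.43 = 32.06 kip = 3.206×10^4 lb
From P_cr = π²EI/(K·L)²:  L = (1/K)·√(π²EI/P_cr) = (1/1)·√(π²×1.64×10^7×3.203/3.206×10^4)
L = 127 in

L_max ≈ 127 in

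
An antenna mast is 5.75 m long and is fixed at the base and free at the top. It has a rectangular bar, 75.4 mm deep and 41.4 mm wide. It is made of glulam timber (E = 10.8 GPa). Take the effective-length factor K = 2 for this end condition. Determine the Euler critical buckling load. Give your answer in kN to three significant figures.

P_cr ≈ 0.359 kN

Buckling occurs about the weak axis: I_min = h·b³/12 with b = 41.4 mm (the shorter side).
I_min = 75.4×41.4³/12 = 4.459×10^5 mm⁴
I = 4.459×10^5 mm⁴ = 4.459×10^-7 m⁴
Effective length L_e = K·L = 2 × 5.75 = 11.50 m
P_cr = π²EI / L_e² = π² × 10.8×10⁹ × 4.459×10^-7 / 11.50² = 359.4 N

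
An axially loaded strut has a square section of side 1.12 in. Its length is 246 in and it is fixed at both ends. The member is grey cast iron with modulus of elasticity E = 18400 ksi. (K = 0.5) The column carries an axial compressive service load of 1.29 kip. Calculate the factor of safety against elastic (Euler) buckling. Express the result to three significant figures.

n ≈ 1.22

I = a⁴/12 = 1.12⁴/12 = 0.1311 in⁴
Effective length L_e = K·L = 0.5 × 246 = 123.0 in
P_cr = π²EI / L_e² = π² × 18400×10³ × 0.1311 / 123.0² = 1.574×10^3 lb
Factor of safety n = P_cr / P = 1.5740 / 1.29 = 1.22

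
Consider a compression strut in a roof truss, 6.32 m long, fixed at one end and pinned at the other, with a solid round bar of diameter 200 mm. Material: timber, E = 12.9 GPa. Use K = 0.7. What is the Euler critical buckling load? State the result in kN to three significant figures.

I = πd⁴/64 = π×200⁴/64 = 7.854×10^7 mm⁴
I = 7.854×10^7 mm⁴ = 7.854×10^-5 m⁴
Effective length L_e = K·L = 0.7 × 6.32 = 4.424 m
P_cr = π²EI / L_e² = π² × 12.9×10⁹ × 7.854×10^-5 / 4.424² = 5.109×10^5 N

P_cr ≈ 511 kN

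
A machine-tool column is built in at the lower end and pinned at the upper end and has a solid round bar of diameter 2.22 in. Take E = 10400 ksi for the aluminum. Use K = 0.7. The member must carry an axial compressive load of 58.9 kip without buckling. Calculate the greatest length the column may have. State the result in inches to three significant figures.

I = πd⁴/64 = π×2.22⁴/64 = 1.192 in⁴
At the buckling limit P_cr = P = 5.890×10^4 lb
From P_cr = π²EI/(K·L)²:  L = (1/K)·√(π²EI/P_cr) = (1/0.7)·√(π²×1.04×10^7×1.192/5.890×10^4)
L = 65.1 in

L_max ≈ 65.1 in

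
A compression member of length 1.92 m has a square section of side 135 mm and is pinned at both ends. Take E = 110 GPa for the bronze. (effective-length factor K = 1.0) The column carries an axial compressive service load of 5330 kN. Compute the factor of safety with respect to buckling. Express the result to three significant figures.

n ≈ 1.53

I = a⁴/12 = 135⁴/12 = 2.768×10^7 mm⁴
I = 2.768×10^7 mm⁴ = 2.768×10^-5 m⁴
Effective length L_e = K·L = 1 × 1.92 = 1.920 m
P_cr = π²EI / L_e² = π² × 110×10⁹ × 2.768×10^-5 / 1.920² = 8.152×10^6 N
Factor of safety n = P_cr / P = 8151.6 / 5330 = 1.53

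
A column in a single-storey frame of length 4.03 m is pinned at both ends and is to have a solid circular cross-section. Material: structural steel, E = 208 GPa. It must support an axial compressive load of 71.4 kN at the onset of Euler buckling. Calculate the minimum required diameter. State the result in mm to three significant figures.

L_e = K·L = 1 × 4.03 = 4.030 m
Required I = P_cr·L_e²/(π²E) = 7.140×10^4 × 4.030² / (π² × 2.08×10^11) = 5.649×10^-7 m⁴
I_req = 5.649×10^5 mm⁴
Solid circle: I = πd⁴/64  ⇒  d = (64I/π)^(1/4) = (64×5.649×10^5/π)^(1/4) = 58.2 mm

d ≈ 58.2 mm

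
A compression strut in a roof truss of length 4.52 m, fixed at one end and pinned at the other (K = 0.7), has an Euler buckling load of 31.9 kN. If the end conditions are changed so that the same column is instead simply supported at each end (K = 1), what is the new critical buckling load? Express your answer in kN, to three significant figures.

P_cr ≈ 15.6 kN

P_cr ∝ 1/K², so P_cr,new = P_cr,old × (K_old/K_new)² = 31.9 × (0.7/1)²
= 31.9 × 0.4900 = 15.6 kN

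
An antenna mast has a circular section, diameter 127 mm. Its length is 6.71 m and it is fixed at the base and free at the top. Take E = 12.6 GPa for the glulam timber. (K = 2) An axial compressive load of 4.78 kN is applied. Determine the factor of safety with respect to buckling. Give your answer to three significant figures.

n ≈ 1.84

I = πd⁴/64 = π×127⁴/64 = 1.277×10^7 mm⁴
I = 1.277×10^7 mm⁴ = 1.277×10^-5 m⁴
Effective length L_e = K·L = 2 × 6.71 = 13.42 m
P_cr = π²EI / L_e² = π² × 12.6×10⁹ × 1.277×10^-5 / 13.42² = 8.818×10^3 N
Factor of safety n = P_cr / P = 8.8176 / 4.78 = 1.84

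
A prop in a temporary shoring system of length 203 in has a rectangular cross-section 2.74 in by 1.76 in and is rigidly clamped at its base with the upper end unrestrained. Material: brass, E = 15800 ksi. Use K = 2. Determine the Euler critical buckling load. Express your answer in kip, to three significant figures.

Buckling occurs about the weak axis: I_min = h·b³/12 with b = 1.76 in (the shorter side).
I_min = 2.74×1.76³/12 = 1.245 in⁴
Effective length L_e = K·L = 2 × 203 = 406.0 in
P_cr = π²EI / L_e² = π² × 15800×10³ × 1.245 / 406.0² = 1.178×10^3 lb

P_cr ≈ 1.18 kip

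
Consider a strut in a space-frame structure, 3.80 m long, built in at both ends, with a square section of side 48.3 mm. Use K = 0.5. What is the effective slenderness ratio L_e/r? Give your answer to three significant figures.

For a square r = a/√12 = 48.3/√12 = 13.94 mm
L_e = K·L = 0.5 × 3.80 m = 1.900 m = 1900.0 mm
λ = L_e / r_min = 1900.0 / 13.94 = 136

λ ≈ 136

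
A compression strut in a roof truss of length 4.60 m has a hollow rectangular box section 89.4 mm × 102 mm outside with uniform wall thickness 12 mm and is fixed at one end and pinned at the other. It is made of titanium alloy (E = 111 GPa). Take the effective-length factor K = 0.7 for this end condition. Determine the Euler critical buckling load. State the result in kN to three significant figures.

P_cr ≈ 450 kN

Inner dimensions: h_i = 102 − 2×12 = 78.00 mm, b_i = 89.4 − 2×12 = 65.40 mm
Weak-axis I_min = (h_o·b_o³ − h_i·b_i³)/12 with b_o = 89.4, b_i = 65.40 mm (shorter outer/inner sides).
I_min = (102×89.4³ − 78.00×65.40³)/12 = 4.255×10^6 mm⁴
I = 4.255×10^6 mm⁴ = 4.255×10^-6 m⁴
Effective length L_e = K·L = 0.7 × 4.60 = 3.220 m
P_cr = π²EI / L_e² = π² × 111×10⁹ × 4.255×10^-6 / 3.220² = 4.496×10^5 N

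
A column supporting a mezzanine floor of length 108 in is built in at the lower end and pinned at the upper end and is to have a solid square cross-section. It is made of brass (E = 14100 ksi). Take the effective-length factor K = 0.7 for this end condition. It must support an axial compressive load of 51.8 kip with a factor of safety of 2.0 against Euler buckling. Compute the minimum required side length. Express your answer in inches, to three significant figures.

a ≈ 2.67 in

Required P_cr = n·P = 2.0 × 51.8 = 103.6 kip
L_e = K·L = 0.7 × 108 = 75.60 in
Required I = P_cr·L_e²/(π²E) = 1.036×10^5 × 75.60² / (π² × 1.41×10^7) = 4.255 in⁴
Solid square: I = a⁴/12  ⇒  a = (12I)^(1/4) = (12×4.255)^(1/4) = 2.67 in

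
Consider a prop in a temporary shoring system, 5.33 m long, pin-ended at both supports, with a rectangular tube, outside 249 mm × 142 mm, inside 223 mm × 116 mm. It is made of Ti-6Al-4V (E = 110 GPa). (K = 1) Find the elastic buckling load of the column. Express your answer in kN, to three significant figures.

P_cr ≈ 1160 kN

Weak-axis I_min = (h_o·b_o³ − h_i·b_i³)/12 with b_o = 142, b_i = 116.0 mm (shorter outer/inner sides).
I_min = (249×142³ − 223.0×116.0³)/12 = 3.041×10^7 mm⁴
I = 3.041×10^7 mm⁴ = 3.041×10^-5 m⁴
Effective length L_e = K·L = 1 × 5.33 = 5.330 m
P_cr = π²EI / L_e² = π² × 110×10⁹ × 3.041×10^-5 / 5.330² = 1.162×10^6 N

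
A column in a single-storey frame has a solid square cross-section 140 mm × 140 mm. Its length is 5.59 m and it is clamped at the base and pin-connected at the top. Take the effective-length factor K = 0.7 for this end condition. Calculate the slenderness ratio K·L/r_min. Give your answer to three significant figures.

For a square r = a/√12 = 140/√12 = 40.41 mm
L_e = K·L = 0.7 × 5.59 m = 3.913 m = 3913.0 mm
λ = L_e / r_min = 3913.0 / 40.41 = 96.8

λ ≈ 96.8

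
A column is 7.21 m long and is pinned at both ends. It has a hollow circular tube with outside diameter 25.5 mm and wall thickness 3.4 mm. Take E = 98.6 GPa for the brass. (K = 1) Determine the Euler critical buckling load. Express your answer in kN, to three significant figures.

P_cr ≈ 0.276 kN

Inner diameter d_i = 25.5 − 2×3.4 = 18.70 mm
I = π(d_o⁴ − d_i⁴)/64 = π(25.5⁴ − 18.70⁴)/64 = 1.475×10^4 mm⁴
I = 1.475×10^4 mm⁴ = 1.475×10^-8 m⁴
Effective length L_e = K·L = 1 × 7.21 = 7.210 m
P_cr = π²EI / L_e² = π² × 98.6×10⁹ × 1.475×10^-8 / 7.210² = 276.2 N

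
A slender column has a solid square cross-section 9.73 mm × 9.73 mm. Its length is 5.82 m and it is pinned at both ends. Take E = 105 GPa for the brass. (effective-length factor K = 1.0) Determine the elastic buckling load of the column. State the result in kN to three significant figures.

I = a⁴/12 = 9.73⁴/12 = 746.9 mm⁴
I = 746.9 mm⁴ = 7.469×10^-10 m⁴
Effective length L_e = K·L = 1 × 5.82 = 5.820 m
P_cr = π²EI / L_e² = π² × 105×10⁹ × 7.469×10^-10 / 5.820² = 22.85 N

P_cr ≈ 0.0229 kN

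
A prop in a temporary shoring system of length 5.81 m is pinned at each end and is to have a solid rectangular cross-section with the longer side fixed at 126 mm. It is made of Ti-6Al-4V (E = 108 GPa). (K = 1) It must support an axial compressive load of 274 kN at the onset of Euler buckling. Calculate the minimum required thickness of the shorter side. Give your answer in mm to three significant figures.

b ≈ 93.8 mm

L_e = K·L = 1 × 5.81 = 5.810 m
Required I = P_cr·L_e²/(π²E) = 2.740×10^5 × 5.810² / (π² × 1.08×10^11) = 8.677×10^-6 m⁴
I_req = 8.677×10^6 mm⁴
Rectangle, weak axis: I_min = h·b³/12 with h = 126 mm fixed  ⇒  b = (12I/h)^(1/3) = 93.8 mm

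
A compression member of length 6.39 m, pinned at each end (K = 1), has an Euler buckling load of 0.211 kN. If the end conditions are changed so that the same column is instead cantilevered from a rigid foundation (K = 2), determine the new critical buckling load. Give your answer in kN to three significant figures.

P_cr ∝ 1/K², so P_cr,new = P_cr,old × (K_old/K_new)² = 0.211 × (1/2)²
= 0.211 × 0.2500 = 0.0528 kN

P_cr ≈ 0.0528 kN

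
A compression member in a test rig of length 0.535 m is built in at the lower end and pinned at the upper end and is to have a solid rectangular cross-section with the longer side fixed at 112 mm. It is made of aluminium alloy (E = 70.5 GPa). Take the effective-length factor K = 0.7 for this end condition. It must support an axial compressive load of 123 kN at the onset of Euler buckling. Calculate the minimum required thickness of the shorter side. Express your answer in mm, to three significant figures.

b ≈ 13.8 mm

L_e = K·L = 0.7 × 0.535 = 0.3745 m
Required I = P_cr·L_e²/(π²E) = 1.230×10^5 × 0.3745² / (π² × 7.05×10^10) = 2.479×10^-8 m⁴
I_req = 2.479×10^4 mm⁴
Rectangle, weak axis: I_min = h·b³/12 with h = 112 mm fixed  ⇒  b = (12I/h)^(1/3) = 13.8 mm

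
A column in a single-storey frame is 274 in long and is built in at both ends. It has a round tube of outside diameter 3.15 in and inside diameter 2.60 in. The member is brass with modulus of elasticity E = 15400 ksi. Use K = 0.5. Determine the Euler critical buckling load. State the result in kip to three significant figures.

d_o = 3.15 in, d_i = 2.60 in
I = π(d_o⁴ − d_i⁴)/64 = π(3.15⁴ − 2.600⁴)/64 = 2.590 in⁴
Effective length L_e = K·L = 0.5 × 274 = 137.0 in
P_cr = π²EI / L_e² = π² × 15400×10³ × 2.590 / 137.0² = 2.097×10^4 lb

P_cr ≈ 21.0 kip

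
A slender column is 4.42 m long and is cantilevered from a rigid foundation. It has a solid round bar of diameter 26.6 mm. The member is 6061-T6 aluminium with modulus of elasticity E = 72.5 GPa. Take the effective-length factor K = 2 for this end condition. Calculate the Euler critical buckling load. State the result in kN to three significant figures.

P_cr ≈ 0.225 kN

I = πd⁴/64 = π×26.6⁴/64 = 2.458×10^4 mm⁴
I = 2.458×10^4 mm⁴ = 2.458×10^-8 m⁴
Effective length L_e = K·L = 2 × 4.42 = 8.840 m
P_cr = π²EI / L_e² = π² × 72.5×10⁹ × 2.458×10^-8 / 8.840² = 225.0 N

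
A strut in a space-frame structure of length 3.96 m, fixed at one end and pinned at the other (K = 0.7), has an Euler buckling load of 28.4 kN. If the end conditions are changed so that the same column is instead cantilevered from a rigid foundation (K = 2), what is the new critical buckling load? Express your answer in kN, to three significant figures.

P_cr ≈ 3.48 kN

P_cr ∝ 1/K², so P_cr,new = P_cr,old × (K_old/K_new)² = 28.4 × (0.7/2)²
= 28.4 × 0.1225 = 3.48 kN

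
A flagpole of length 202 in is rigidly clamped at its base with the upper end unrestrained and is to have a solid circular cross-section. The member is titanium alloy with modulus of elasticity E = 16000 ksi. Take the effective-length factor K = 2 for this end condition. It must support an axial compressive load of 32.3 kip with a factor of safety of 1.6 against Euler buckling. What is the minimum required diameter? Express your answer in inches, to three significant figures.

d ≈ 5.74 in

Required P_cr = n·P = 1.6 × 32.3 = 51.68 kip
L_e = K·L = 2 × 202 = 404.0 in
Required I = P_cr·L_e²/(π²E) = 5.168×10^4 × 404.0² / (π² × 1.60×10^7) = 53.42 in⁴
Solid circle: I = πd⁴/64  ⇒  d = (64I/π)^(1/4) = (64×53.42/π)^(1/4) = 5.74 in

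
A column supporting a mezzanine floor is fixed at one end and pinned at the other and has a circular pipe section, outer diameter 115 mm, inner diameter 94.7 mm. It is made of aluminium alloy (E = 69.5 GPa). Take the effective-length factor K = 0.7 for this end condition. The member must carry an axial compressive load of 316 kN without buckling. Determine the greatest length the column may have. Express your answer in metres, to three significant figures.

L_max ≈ 4.53 m

d_o = 115 mm, d_i = 94.7 mm
I = π(d_o⁴ − d_i⁴)/64 = π(115⁴ − 94.70⁴)/64 = 4.637×10^6 mm⁴
I = 4.637×10^-6 m⁴
At the buckling limit P_cr = P = 3.160×10^5 N
From P_cr = π²EI/(K·L)²:  L = (1/K)·√(π²EI/P_cr) = (1/0.7)·√(π²×6.95×10^10×4.637×10^-6/3.160×10^5)
L = 4.53 m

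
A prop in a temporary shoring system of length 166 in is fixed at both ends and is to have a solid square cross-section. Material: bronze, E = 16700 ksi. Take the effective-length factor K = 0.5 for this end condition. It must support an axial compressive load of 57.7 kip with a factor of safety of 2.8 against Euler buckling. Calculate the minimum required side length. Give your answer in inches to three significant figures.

a ≈ 3.00 in

Required P_cr = n·P = 2.8 × 57.7 = 161.6 kip
L_e = K·L = 0.5 × 166 = 83.00 in
Required I = P_cr·L_e²/(π²E) = 1.616×10^5 × 83.00² / (π² × 1.67×10^7) = 6.753 in⁴
Solid square: I = a⁴/12  ⇒  a = (12I)^(1/4) = (12×6.753)^(1/4) = 3.00 in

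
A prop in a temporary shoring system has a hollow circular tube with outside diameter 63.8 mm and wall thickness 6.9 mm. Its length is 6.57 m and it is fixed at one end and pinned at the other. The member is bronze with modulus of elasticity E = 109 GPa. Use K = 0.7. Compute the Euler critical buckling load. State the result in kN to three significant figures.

Inner diameter d_i = 63.8 − 2×6.9 = 50.00 mm
I = π(d_o⁴ − d_i⁴)/64 = π(63.8⁴ − 50.00⁴)/64 = 5.065×10^5 mm⁴
I = 5.065×10^5 mm⁴ = 5.065×10^-7 m⁴
Effective length L_e = K·L = 0.7 × 6.57 = 4.599 m
P_cr = π²EI / L_e² = π² × 109×10⁹ × 5.065×10^-7 / 4.599² = 2.576×10^4 N

P_cr ≈ 25.8 kN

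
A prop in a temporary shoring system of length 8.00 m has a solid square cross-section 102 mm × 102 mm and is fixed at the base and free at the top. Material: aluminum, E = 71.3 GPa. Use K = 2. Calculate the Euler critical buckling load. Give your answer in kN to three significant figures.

P_cr ≈ 24.8 kN

I = a⁴/12 = 102⁴/12 = 9.020×10^6 mm⁴
I = 9.020×10^6 mm⁴ = 9.020×10^-6 m⁴
Effective length L_e = K·L = 2 × 8.00 = 16.00 m
P_cr = π²EI / L_e² = π² × 71.3×10⁹ × 9.020×10^-6 / 16.00² = 2.480×10^4 N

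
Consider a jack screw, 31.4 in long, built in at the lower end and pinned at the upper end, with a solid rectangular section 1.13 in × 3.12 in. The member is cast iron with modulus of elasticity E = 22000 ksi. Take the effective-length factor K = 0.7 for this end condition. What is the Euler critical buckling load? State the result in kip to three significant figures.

Buckling occurs about the weak axis: I_min = h·b³/12 with b = 1.13 in (the shorter side).
I_min = 3.12×1.13³/12 = 0.3752 in⁴
Effective length L_e = K·L = 0.7 × 31.4 = 21.98 in
P_cr = π²EI / L_e² = π² × 22000×10³ × 0.3752 / 21.98² = 1.686×10^5 lb

P_cr ≈ 169 kip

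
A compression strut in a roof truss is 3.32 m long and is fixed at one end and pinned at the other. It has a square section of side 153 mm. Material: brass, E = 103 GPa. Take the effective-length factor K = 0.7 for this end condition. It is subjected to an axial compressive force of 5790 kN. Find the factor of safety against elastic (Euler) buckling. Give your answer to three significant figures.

I = a⁴/12 = 153⁴/12 = 4.567×10^7 mm⁴
I = 4.567×10^7 mm⁴ = 4.567×10^-5 m⁴
Effective length L_e = K·L = 0.7 × 3.32 = 2.324 m
P_cr = π²EI / L_e² = π² × 103×10⁹ × 4.567×10^-5 / 2.324² = 8.595×10^6 N
Factor of safety n = P_cr / P = 8595.1 / 5790 = 1.48

n ≈ 1.48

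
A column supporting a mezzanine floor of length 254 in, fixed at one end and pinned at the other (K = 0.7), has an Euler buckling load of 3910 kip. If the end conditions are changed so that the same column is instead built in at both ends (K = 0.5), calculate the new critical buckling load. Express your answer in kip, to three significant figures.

P_cr ≈ 7660 kip

P_cr ∝ 1/K², so P_cr,new = P_cr,old × (K_old/K_new)² = 3910 × (0.7/0.5)²
= 3910 × 1.960 = 7660 kip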